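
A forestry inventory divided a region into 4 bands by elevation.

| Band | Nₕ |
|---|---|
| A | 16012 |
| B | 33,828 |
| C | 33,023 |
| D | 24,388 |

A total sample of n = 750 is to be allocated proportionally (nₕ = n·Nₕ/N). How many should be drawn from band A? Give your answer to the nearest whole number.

N = 16012 + 33828 + 33023 + 24388 = 107251.
n_A = 750·16012/107251 = 111.971... → 112.

112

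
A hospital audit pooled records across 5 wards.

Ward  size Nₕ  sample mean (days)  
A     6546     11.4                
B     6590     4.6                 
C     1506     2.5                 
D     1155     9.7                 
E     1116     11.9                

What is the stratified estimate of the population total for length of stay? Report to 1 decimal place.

133187.3

Estimate total by summing Nₕ·x̄ₕ over strata.
6546·11.4 + 6590·4.6 + 1506·2.5 + 1155·9.7 + 1116·11.9 = 74624.4 + 30314 + 3765 + 11203.5 + 13280.4 = 133187.3.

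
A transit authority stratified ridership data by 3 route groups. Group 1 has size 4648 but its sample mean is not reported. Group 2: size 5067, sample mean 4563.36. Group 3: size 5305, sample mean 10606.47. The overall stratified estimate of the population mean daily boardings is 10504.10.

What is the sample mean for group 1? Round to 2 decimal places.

16863.54

Σ Nₕx̄ₕ = N·μ, so 4648·x̄_1 = 15020·10504.10 − (5067·4563.36 + 5305·10606.47).
= 157771582 − 79389868.47 = 78381713.53.
x̄_1 = 78381713.53 / 4648 = 16863.5356... → 16863.54.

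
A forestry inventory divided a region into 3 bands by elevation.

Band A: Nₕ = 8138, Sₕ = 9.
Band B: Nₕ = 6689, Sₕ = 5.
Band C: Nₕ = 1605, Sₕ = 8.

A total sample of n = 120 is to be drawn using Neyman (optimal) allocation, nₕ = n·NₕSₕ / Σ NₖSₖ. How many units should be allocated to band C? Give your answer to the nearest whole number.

13

Σ NₕSₕ = 8138·9 + 6689·5 + 1605·8 = 119527.
Share for C: 12840/119527 = 0.10742.
n_C = 120 × 0.10742 = 12.891... → 13.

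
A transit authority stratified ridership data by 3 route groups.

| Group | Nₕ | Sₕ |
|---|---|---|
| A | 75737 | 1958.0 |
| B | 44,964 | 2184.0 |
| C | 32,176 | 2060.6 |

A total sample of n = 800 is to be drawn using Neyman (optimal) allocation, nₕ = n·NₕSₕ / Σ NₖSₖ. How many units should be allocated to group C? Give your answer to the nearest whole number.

170

A: NₕSₕ = 75737·1958.0 = 148293046
B: NₕSₕ = 44964·2184.0 = 98201376
C: NₕSₕ = 32176·2060.6 = 66301865.6
Σ NₕSₕ = 312796287.6.
n_C = 800·66301865.6/312796287.6 = 169.572... → 170.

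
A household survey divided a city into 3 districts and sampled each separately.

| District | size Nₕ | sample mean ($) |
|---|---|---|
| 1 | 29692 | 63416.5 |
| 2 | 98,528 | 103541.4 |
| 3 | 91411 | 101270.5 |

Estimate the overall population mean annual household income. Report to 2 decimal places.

97171.74

x̄_st = (Σ Nₕx̄ₕ) / (Σ Nₕ) = (29692·63416.5 + 98528·103541.4 + 91411·101270.5) / 219631
= 21341927452.7 / 219631 = 97171.7447... → 97171.74.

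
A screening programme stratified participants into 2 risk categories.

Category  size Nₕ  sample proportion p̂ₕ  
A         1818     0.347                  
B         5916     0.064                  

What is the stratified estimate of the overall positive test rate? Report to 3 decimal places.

Wₕ = Nₕ/N with N = 7734: 0.2351, 0.7649.
p̂_st = 0.2351·0.347 + 0.7649·0.064 ≈ 0.13052... → 0.131.

0.131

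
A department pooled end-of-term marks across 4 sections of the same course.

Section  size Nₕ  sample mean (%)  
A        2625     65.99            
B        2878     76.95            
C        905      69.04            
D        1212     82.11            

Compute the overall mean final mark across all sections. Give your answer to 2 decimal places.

N = 2625 + 2878 + 905 + 1212 = 7620.
Weight each subgroup mean by Nₕ/N and sum.
Σ Nₕx̄ₕ = 2625·65.99 + 2878·76.95 + 905·69.04 + 1212·82.11 = 173223.75 + 221462.1 + 62481.2 + 99517.32 = 556684.37.
Divide by N: 556684.37 / 7620 = 73.0557... → 73.06.

73.06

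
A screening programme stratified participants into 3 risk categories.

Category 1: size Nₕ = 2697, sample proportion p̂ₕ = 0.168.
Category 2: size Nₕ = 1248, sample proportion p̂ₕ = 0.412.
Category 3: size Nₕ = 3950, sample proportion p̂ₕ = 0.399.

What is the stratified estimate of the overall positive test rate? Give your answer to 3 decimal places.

N = 2697 + 1248 + 3950 = 7895.
Overall proportion = Σ (Nₕ/N)·p̂ₕ.
Σ Nₕp̂ₕ = 453.096 + 514.176 + 1576.05 = 2543.322.
2543.322 / 7895 = 0.32214... → 0.322.

0.322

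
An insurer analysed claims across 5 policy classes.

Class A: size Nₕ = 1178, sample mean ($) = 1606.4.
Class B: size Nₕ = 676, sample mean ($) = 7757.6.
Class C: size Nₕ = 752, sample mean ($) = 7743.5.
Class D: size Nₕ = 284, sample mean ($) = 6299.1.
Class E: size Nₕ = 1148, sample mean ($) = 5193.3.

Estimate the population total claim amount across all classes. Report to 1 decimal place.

20710441.6

A: 1178·1606.4 = 1892339.2
B: 676·7757.6 = 5244137.6
C: 752·7743.5 = 5823112
D: 284·6299.1 = 1788944.4
E: 1148·5193.3 = 5961908.4
τ̂ = Σ Nₕx̄ₕ = 20710441.6.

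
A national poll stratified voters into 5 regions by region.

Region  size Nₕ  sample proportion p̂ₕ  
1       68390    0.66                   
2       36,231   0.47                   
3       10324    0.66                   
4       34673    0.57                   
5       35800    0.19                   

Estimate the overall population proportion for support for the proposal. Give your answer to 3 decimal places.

0.515

Wₕ = Nₕ/N with N = 185418: 0.3688, 0.1954, 0.0557, 0.1870, 0.1931.
p̂_st = 0.3688·0.66 + 0.1954·0.47 + 0.0557·0.66 + 0.1870·0.57 + 0.1931·0.19 ≈ 0.51530... → 0.515.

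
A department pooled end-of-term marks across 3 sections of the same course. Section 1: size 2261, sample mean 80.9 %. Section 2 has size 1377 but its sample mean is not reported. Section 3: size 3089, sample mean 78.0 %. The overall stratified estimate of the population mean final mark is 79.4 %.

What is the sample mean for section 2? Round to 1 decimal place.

Σ Nₕx̄ₕ = N·μ, so 1377·x̄_2 = 6727·79.4 − (2261·80.9 + 3089·78.0).
= 534123.8 − 423856.9 = 110266.9.
x̄_2 = 110266.9 / 1377 = 80.078... → 80.1.

80.1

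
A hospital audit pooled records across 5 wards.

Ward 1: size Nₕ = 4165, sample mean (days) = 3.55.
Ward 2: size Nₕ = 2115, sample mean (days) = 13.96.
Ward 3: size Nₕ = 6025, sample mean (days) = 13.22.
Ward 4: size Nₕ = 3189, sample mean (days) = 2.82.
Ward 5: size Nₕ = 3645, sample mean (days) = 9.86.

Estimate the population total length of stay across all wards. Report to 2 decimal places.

Population total = Σ Nₕ·x̄ₕ (each stratum's size times its mean).
4165·3.55 + 2115·13.96 + 6025·13.22 + 3189·2.82 + 3645·9.86 = 14785.75 + 29525.4 + 79650.5 + 8992.98 + 35939.7 = 168894.33.

168894.33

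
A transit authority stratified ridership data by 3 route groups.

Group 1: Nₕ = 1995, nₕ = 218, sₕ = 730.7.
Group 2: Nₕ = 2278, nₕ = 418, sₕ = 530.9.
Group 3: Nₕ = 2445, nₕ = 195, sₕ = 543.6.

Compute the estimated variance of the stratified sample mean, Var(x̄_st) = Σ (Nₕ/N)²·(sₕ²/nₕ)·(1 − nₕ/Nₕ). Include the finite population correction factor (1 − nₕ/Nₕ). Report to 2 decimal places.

440.41

N = 6718; Wₕ = Nₕ/N.
group 1: (1995/6718)²·730.7²/218·(1 − 218/1995) = 192.38537
group 2: (2278/6718)²·530.9²/418·(1 − 418/2278) = 63.30468
group 3: (2445/6718)²·543.6²/195·(1 − 195/2445) = 184.71649
Sum = 440.40655 → 440.41.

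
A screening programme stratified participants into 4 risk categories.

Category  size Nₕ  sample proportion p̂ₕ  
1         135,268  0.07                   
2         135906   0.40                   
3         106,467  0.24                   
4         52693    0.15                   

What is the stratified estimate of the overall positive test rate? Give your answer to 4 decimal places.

0.2261

Wₕ = Nₕ/N with N = 430334: 0.3143, 0.3158, 0.2474, 0.1224.
p̂_st = 0.3143·0.07 + 0.3158·0.40 + 0.2474·0.24 + 0.1224·0.15 ≈ 0.226074... → 0.2261.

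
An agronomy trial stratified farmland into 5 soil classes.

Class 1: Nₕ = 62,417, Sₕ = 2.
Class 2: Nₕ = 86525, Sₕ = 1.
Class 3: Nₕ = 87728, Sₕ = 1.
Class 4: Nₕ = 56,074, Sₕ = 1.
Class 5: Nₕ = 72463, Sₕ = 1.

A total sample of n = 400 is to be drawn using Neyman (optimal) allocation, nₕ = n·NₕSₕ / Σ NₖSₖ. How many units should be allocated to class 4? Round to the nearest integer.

52

Σ NₕSₕ = 62417·2 + 86525·1 + 87728·1 + 56074·1 + 72463·1 = 427624.
Share for 4: 56074/427624 = 0.13113.
n_4 = 400 × 0.13113 = 52.452... → 52.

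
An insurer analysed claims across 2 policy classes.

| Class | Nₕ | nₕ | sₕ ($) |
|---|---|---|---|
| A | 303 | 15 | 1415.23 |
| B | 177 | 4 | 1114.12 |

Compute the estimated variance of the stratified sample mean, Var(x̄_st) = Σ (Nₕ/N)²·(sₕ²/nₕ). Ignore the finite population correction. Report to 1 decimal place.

N = 480; Wₕ = Nₕ/N.
class A: (303/480)²·1415.23²/15 = 53206.6083
class B: (177/480)²·1114.12²/4 = 42195.6817
Sum = 95402.2900 → 95402.3.

95402.3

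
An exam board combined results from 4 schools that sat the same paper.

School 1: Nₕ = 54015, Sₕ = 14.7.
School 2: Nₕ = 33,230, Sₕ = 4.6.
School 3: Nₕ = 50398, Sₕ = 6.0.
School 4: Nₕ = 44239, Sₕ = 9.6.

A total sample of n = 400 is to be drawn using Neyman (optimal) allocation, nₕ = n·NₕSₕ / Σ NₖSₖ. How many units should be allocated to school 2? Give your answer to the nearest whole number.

Σ NₕSₕ = 54015·14.7 + 33230·4.6 + 50398·6.0 + 44239·9.6 = 1673960.9.
Share for 2: 152858/1673960.9 = 0.09132.
n_2 = 400 × 0.09132 = 36.526... → 37.

37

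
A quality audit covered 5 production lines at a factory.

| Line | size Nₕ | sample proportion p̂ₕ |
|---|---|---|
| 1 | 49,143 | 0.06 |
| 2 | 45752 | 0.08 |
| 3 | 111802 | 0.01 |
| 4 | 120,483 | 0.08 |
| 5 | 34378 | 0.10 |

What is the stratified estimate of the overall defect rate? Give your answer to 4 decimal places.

Wₕ = Nₕ/N with N = 361558: 0.1359, 0.1265, 0.3092, 0.3332, 0.0951.
p̂_st = 0.1359·0.06 + 0.1265·0.08 + 0.3092·0.01 + 0.3332·0.08 + 0.0951·0.10 ≈ 0.057538... → 0.0575.

0.0575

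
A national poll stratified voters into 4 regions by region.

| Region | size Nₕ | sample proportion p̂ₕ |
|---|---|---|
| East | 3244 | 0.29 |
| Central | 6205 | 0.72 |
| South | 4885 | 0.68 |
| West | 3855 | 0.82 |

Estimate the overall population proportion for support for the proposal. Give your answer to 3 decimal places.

Wₕ = Nₕ/N with N = 18189: 0.1783, 0.3411, 0.2686, 0.2119.
p̂_st = 0.1783·0.29 + 0.3411·0.72 + 0.2686·0.68 + 0.2119·0.82 ≈ 0.65376... → 0.654.

0.654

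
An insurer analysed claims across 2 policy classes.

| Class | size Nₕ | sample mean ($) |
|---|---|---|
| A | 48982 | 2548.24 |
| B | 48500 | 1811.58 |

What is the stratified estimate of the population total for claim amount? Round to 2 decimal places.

A: 48982·2548.24 = 124817891.68
B: 48500·1811.58 = 87861630
τ̂ = Σ Nₕx̄ₕ = 212679521.68.

212679521.68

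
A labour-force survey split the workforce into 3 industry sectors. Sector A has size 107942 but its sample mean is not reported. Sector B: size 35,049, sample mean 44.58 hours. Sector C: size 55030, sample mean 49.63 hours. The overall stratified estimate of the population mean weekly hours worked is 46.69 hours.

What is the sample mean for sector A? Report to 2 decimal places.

N = 107942 + 35049 + 55030 = 198021.
Overall total = μ·N = 46.69·198021 = 9245600.49.
Subtract the known strata: 35049·44.58 + 55030·49.63 = 4293623.32.
Remaining total for sector A: 9245600.49 − 4293623.32 = 4951977.17.
Divide by its size: 4951977.17 / 107942 = 45.8763... → 45.88.

45.88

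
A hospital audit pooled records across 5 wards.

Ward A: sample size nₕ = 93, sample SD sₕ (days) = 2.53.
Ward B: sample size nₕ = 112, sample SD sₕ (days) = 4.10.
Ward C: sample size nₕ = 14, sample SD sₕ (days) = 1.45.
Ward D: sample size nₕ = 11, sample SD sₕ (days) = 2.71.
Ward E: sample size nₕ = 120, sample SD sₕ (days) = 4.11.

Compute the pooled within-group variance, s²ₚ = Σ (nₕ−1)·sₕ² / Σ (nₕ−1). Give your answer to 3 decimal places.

13.234

Degrees of freedom: 92 + 111 + 13 + 10 + 119 = 345.
Σ(nₕ−1)sₕ² = 92·6.4009 + 111·16.81 + 13·2.1025 + 10·7.3441 + 119·16.8921 = 4565.7262.
s²ₚ = 4565.7262 / 345 = 13.23399... → 13.234.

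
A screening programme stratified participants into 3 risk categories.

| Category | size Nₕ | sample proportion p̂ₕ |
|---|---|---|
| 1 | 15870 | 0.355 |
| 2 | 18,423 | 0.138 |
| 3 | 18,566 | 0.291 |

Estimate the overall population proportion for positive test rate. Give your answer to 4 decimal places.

0.2569

Wₕ = Nₕ/N with N = 52859: 0.3002, 0.3485, 0.3512.
p̂_st = 0.3002·0.355 + 0.3485·0.138 + 0.3512·0.291 ≈ 0.256890... → 0.2569.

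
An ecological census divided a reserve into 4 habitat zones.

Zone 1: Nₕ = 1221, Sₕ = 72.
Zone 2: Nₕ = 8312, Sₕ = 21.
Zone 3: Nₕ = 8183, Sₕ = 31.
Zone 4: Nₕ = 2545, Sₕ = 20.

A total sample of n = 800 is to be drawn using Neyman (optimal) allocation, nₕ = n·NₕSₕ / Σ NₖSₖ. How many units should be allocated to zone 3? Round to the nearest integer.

Σ NₕSₕ = 1221·72 + 8312·21 + 8183·31 + 2545·20 = 567037.
Share for 3: 253673/567037 = 0.44737.
n_3 = 800 × 0.44737 = 357.893... → 358.

358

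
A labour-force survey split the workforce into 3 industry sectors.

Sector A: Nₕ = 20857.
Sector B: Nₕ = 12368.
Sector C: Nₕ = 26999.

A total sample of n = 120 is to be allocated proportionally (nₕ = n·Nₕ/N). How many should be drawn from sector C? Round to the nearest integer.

Share of sector C = 26999/60224 = 0.44831.
Allocate 120 × 0.44831 = 53.797... → 54.

54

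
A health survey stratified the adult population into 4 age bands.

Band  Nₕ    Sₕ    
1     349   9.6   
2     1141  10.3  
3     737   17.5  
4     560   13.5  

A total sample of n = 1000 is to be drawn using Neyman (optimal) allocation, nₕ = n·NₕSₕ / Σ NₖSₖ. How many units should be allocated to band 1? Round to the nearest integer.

94

1: NₕSₕ = 349·9.6 = 3350.4
2: NₕSₕ = 1141·10.3 = 11752.3
3: NₕSₕ = 737·17.5 = 12897.5
4: NₕSₕ = 560·13.5 = 7560
Σ NₕSₕ = 35560.2.
n_1 = 1000·3350.4/35560.2 = 94.218... → 94.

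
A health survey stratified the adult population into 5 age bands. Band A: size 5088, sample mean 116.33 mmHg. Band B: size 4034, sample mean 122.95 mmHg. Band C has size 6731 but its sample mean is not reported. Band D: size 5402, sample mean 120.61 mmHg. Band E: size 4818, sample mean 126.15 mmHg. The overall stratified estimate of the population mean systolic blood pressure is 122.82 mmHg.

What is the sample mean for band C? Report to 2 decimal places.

N = 5088 + 4034 + 6731 + 5402 + 4818 = 26073.
Overall total = μ·N = 122.82·26073 = 3202285.86.
Subtract the known strata: 5088·116.33 + 4034·122.95 + 5402·120.61 + 4818·126.15 = 2347193.26.
Remaining total for band C: 3202285.86 − 2347193.26 = 855092.6.
Divide by its size: 855092.6 / 6731 = 127.0380... → 127.04.

127.04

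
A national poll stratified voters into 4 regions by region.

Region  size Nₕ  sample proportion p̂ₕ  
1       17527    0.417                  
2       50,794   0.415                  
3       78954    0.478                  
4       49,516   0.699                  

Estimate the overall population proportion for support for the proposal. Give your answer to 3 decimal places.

N = 17527 + 50794 + 78954 + 49516 = 196791.
Overall proportion = Σ (Nₕ/N)·p̂ₕ.
Σ Nₕp̂ₕ = 7308.759 + 21079.51 + 37740.012 + 34611.684 = 100739.965.
100739.965 / 196791 = 0.51191... → 0.512.

0.512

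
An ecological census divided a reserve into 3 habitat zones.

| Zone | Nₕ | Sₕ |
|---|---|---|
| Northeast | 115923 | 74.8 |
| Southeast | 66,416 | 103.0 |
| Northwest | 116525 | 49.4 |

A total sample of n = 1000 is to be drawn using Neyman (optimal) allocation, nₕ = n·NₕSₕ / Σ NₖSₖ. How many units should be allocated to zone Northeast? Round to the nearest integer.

408

Northeast: NₕSₕ = 115923·74.8 = 8671040.4
Southeast: NₕSₕ = 66416·103.0 = 6840848
Northwest: NₕSₕ = 116525·49.4 = 5756335
Σ NₕSₕ = 21268223.4.
n_Northeast = 1000·8671040.4/21268223.4 = 407.699... → 408.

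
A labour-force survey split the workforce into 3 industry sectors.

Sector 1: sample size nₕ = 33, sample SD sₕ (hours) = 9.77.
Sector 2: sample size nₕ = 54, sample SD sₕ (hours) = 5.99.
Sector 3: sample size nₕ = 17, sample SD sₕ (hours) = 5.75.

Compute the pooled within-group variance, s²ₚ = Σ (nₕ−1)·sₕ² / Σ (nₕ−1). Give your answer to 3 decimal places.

Degrees of freedom: 32 + 53 + 16 = 101.
Σ(nₕ−1)sₕ² = 32·95.4529 + 53·35.8801 + 16·33.0625 = 5485.1381.
s²ₚ = 5485.1381 / 101 = 54.30830... → 54.308.

54.308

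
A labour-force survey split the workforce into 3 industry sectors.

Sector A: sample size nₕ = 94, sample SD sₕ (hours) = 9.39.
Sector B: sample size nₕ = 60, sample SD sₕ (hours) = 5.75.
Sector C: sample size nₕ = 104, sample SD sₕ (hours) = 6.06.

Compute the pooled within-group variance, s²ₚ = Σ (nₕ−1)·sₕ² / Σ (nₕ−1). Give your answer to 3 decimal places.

54.640

A: (94−1)·9.39² = 93·88.1721 = 8200.0053
B: (60−1)·5.75² = 59·33.0625 = 1950.6875
C: (104−1)·6.06² = 103·36.7236 = 3782.5308
Numerator = 13933.2236; denominator = Σ(nₕ−1) = 255.
s²ₚ = 13933.2236/255 = 54.64009... → 54.640.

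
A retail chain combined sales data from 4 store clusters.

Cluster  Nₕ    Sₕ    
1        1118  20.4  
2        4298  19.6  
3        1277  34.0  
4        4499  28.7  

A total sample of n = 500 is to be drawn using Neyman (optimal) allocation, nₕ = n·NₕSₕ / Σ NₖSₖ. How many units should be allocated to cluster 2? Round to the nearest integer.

Σ NₕSₕ = 1118·20.4 + 4298·19.6 + 1277·34.0 + 4499·28.7 = 279587.3.
Share for 2: 84240.8/279587.3 = 0.30130.
n_2 = 500 × 0.30130 = 150.652... → 151.

151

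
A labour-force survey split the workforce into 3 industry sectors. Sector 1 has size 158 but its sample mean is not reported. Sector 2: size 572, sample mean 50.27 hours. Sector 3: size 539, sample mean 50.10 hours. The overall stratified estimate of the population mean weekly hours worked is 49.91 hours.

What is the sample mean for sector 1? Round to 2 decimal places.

N = 158 + 572 + 539 = 1269.
Overall total = μ·N = 49.91·1269 = 63335.79.
Subtract the known strata: 572·50.27 + 539·50.10 = 55758.34.
Remaining total for sector 1: 63335.79 − 55758.34 = 7577.45.
Divide by its size: 7577.45 / 158 = 47.9585... → 47.96.

47.96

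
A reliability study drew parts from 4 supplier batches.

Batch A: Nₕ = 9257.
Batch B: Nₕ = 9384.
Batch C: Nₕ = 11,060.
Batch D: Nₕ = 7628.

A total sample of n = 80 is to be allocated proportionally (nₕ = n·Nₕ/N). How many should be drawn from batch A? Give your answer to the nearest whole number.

20

N = 9257 + 9384 + 11060 + 7628 = 37329.
n_A = 80·9257/37329 = 19.839... → 20.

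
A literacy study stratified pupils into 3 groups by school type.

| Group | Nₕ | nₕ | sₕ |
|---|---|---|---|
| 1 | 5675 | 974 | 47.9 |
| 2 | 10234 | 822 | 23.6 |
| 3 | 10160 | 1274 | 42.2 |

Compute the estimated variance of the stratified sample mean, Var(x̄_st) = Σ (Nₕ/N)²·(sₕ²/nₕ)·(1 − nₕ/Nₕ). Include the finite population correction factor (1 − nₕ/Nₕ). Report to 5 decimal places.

0.37421

N = 26069. Term for each stratum: Wₕ²sₕ²/nₕ·(1−nₕ/Nₕ).
Var(x̄_st) = 0.09247396 + 0.09603527 + 0.18569779 = 0.37420703 → 0.37421.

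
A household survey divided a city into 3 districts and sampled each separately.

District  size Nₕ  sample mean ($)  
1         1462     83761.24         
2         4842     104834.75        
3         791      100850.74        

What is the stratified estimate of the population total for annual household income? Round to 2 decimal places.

1: 1462·83761.24 = 122458932.88
2: 4842·104834.75 = 507609859.5
3: 791·100850.74 = 79772935.34
τ̂ = Σ Nₕx̄ₕ = 709841727.72.

709841727.72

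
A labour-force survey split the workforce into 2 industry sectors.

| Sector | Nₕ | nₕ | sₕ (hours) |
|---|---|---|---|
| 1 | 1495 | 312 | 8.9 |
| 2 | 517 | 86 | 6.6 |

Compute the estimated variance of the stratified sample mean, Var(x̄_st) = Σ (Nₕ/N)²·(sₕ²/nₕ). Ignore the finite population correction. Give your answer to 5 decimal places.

0.17361

N = 2012; Wₕ = Nₕ/N.
sector 1: (1495/2012)²·8.9²/312 = 0.14016896
sector 2: (517/2012)²·6.6²/86 = 0.03344372
Sum = 0.17361268 → 0.17361.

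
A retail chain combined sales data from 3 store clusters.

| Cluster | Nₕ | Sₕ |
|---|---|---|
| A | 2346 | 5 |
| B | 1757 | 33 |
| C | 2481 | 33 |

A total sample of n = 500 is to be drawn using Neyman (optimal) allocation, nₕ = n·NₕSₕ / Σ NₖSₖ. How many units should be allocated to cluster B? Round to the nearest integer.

A: NₕSₕ = 2346·5 = 11730
B: NₕSₕ = 1757·33 = 57981
C: NₕSₕ = 2481·33 = 81873
Σ NₕSₕ = 151584.
n_B = 500·57981/151584 = 191.250... → 191.

191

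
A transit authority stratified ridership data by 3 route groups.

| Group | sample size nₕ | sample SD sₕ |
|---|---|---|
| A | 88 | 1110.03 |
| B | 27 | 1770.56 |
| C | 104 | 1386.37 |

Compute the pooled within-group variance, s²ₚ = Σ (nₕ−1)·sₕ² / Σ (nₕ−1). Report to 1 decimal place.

Degrees of freedom: 87 + 26 + 103 = 216.
Σ(nₕ−1)sₕ² = 87·1232166.6009 + 26·3134882.7136 + 103·1922021.7769 = 386673687.8526.
s²ₚ = 386673687.8526 / 216 = 1790155.962... → 1790156.0.

1790156.0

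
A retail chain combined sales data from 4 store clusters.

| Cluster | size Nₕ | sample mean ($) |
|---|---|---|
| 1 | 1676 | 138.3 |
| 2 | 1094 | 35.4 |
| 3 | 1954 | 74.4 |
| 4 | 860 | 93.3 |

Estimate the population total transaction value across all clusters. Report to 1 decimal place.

496134.0

Estimate total by summing Nₕ·x̄ₕ over strata.
1676·138.3 + 1094·35.4 + 1954·74.4 + 860·93.3 = 231790.8 + 38727.6 + 145377.6 + 80238 = 496134.0.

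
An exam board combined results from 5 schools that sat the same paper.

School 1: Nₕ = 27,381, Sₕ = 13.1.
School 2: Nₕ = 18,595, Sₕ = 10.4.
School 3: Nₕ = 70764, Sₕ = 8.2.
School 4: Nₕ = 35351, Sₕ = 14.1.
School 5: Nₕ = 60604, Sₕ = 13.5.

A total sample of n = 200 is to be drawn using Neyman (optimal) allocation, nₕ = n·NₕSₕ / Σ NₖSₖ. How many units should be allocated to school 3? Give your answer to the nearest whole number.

47

Σ NₕSₕ = 27381·13.1 + 18595·10.4 + 70764·8.2 + 35351·14.1 + 60604·13.5 = 2448947.
Share for 3: 580264.8/2448947 = 0.23694.
n_3 = 200 × 0.23694 = 47.389... → 47.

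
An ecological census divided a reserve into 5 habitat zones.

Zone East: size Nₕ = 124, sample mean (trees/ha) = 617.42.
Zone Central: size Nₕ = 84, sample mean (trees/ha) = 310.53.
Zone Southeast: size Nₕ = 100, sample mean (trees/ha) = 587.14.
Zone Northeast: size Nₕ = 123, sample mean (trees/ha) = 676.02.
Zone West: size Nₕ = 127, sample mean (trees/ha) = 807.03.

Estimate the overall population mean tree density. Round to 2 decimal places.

N = 558; weights Wₕ = Nₕ/N = (0.2222, 0.1505, 0.1792, 0.2204, 0.2276).
x̄_st = Σ Wₕ·x̄ₕ = 0.2222·617.42 + 0.1505·310.53 + 0.1792·587.14 + 0.2204·676.02 + 0.2276·807.03 ≈ 621.8672...
→ 621.87.

621.87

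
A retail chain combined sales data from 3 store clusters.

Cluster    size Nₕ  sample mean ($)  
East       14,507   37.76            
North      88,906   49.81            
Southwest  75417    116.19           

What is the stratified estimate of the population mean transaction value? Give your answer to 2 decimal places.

76.83

N = 178830; weights Wₕ = Nₕ/N = (0.0811, 0.4972, 0.4217).
x̄_st = Σ Wₕ·x̄ₕ = 0.0811·37.76 + 0.4972·49.81 + 0.4217·116.19 ≈ 76.8266...
→ 76.83.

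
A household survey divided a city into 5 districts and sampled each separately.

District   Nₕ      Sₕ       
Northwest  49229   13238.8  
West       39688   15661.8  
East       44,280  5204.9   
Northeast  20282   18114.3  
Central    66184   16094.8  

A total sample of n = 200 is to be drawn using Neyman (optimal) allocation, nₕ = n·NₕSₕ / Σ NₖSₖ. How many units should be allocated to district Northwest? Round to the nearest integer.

Northwest: NₕSₕ = 49229·13238.8 = 651732885.2
West: NₕSₕ = 39688·15661.8 = 621585518.4
East: NₕSₕ = 44280·5204.9 = 230472972
Northeast: NₕSₕ = 20282·18114.3 = 367394232.6
Central: NₕSₕ = 66184·16094.8 = 1065218243.2
Σ NₕSₕ = 2936403851.4.
n_Northwest = 200·651732885.2/2936403851.4 = 44.390... → 44.

44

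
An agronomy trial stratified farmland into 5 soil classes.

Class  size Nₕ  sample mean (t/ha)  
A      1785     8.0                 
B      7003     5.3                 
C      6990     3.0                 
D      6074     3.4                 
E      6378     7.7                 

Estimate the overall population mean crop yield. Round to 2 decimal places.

5.03

x̄_st = (Σ Nₕx̄ₕ) / (Σ Nₕ) = (1785·8.0 + 7003·5.3 + 6990·3.0 + 6074·3.4 + 6378·7.7) / 28230
= 142128.1 / 28230 = 5.0346... → 5.03.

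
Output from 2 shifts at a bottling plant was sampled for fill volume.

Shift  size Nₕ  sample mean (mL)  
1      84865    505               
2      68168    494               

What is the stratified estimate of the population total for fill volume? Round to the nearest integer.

76531817

Population total = Σ Nₕ·x̄ₕ (each stratum's size times its mean).
84865·505 + 68168·494 = 42856825 + 33674992 = 76531817.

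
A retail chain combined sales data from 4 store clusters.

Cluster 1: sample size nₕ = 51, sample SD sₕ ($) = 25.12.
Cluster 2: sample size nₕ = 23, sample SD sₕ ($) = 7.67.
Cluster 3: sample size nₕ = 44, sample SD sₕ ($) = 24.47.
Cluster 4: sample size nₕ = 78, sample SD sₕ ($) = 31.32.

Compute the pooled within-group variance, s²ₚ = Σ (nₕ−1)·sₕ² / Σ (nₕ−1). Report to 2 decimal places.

698.57

1: (51−1)·25.12² = 50·631.0144 = 31550.72
2: (23−1)·7.67² = 22·58.8289 = 1294.2358
3: (44−1)·24.47² = 43·598.7809 = 25747.5787
4: (78−1)·31.32² = 77·980.9424 = 75532.5648
Numerator = 134125.0993; denominator = Σ(nₕ−1) = 192.
s²ₚ = 134125.0993/192 = 698.5682... → 698.57.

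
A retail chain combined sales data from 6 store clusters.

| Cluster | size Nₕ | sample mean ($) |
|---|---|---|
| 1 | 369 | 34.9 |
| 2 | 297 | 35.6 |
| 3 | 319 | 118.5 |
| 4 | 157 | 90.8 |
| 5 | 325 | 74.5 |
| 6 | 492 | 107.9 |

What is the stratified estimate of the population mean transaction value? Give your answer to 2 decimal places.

x̄_st = (Σ Nₕx̄ₕ) / (Σ Nₕ) = (369·34.9 + 297·35.6 + 319·118.5 + 157·90.8 + 325·74.5 + 492·107.9) / 1959
= 152807.7 / 1959 = 78.0029... → 78.00.

78.00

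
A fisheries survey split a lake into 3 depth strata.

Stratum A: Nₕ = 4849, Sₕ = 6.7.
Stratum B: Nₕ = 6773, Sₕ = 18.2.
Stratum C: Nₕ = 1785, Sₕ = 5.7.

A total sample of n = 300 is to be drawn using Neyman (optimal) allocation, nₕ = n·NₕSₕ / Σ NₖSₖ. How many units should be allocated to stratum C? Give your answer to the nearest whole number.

18

A: NₕSₕ = 4849·6.7 = 32488.3
B: NₕSₕ = 6773·18.2 = 123268.6
C: NₕSₕ = 1785·5.7 = 10174.5
Σ NₕSₕ = 165931.4.
n_C = 300·10174.5/165931.4 = 18.395... → 18.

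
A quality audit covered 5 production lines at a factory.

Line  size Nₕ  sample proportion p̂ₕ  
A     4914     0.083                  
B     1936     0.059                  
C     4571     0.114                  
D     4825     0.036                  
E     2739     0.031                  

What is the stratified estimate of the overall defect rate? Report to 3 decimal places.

N = 4914 + 1936 + 4571 + 4825 + 2739 = 18985.
Overall proportion = Σ (Nₕ/N)·p̂ₕ.
Σ Nₕp̂ₕ = 407.862 + 114.224 + 521.094 + 173.7 + 84.909 = 1301.789.
1301.789 / 18985 = 0.06857... → 0.069.

0.069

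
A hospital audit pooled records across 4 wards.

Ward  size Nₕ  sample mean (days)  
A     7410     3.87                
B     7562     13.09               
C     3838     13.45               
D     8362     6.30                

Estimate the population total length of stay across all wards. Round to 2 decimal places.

231964.98

A: 7410·3.87 = 28676.7
B: 7562·13.09 = 98986.58
C: 3838·13.45 = 51621.1
D: 8362·6.30 = 52680.6
τ̂ = Σ Nₕx̄ₕ = 231964.98.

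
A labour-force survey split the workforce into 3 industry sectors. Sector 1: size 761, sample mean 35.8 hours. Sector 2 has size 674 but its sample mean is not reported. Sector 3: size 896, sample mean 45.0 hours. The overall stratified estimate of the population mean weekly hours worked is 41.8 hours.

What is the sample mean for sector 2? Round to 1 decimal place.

N = 761 + 674 + 896 = 2331.
Overall total = μ·N = 41.8·2331 = 97435.8.
Subtract the known strata: 761·35.8 + 896·45.0 = 67563.8.
Remaining total for sector 2: 97435.8 − 67563.8 = 29872.
Divide by its size: 29872 / 674 = 44.320... → 44.3.

44.3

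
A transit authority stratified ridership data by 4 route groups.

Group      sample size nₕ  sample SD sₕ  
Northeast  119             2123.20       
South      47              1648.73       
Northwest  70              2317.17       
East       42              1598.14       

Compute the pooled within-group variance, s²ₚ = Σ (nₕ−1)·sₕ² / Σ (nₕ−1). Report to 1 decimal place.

4132043.5

Northeast: (119−1)·2123.20² = 118·4507978.24 = 531941432.32
South: (47−1)·1648.73² = 46·2718310.6129 = 125042288.1934
Northwest: (70−1)·2317.17² = 69·5369276.8089 = 370480099.8141
East: (42−1)·1598.14² = 41·2554051.4596 = 104716109.8436
Numerator = 1132179930.1711; denominator = Σ(nₕ−1) = 274.
s²ₚ = 1132179930.1711/274 = 4132043.541... → 4132043.5.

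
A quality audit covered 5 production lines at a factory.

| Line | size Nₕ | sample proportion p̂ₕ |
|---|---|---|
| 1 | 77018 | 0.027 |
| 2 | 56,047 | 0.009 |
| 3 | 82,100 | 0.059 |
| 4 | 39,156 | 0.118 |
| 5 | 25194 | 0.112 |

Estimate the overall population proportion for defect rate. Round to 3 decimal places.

Wₕ = Nₕ/N with N = 279515: 0.2755, 0.2005, 0.2937, 0.1401, 0.0901.
p̂_st = 0.2755·0.027 + 0.2005·0.009 + 0.2937·0.059 + 0.1401·0.118 + 0.0901·0.112 ≈ 0.05320... → 0.053.

0.053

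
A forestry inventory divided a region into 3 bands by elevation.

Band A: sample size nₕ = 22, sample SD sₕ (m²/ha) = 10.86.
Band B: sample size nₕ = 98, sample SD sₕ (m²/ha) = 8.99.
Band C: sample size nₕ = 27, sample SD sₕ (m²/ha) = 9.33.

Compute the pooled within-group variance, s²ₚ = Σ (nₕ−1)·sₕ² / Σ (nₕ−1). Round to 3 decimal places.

Degrees of freedom: 21 + 97 + 26 = 144.
Σ(nₕ−1)sₕ² = 21·117.9396 + 97·80.8201 + 26·87.0489 = 12579.5527.
s²ₚ = 12579.5527 / 144 = 87.35800... → 87.358.

87.358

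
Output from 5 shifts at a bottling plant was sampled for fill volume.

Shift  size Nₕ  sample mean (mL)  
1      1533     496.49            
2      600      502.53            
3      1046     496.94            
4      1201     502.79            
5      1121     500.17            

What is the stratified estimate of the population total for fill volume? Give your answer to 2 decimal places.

2746977.77

1: 1533·496.49 = 761119.17
2: 600·502.53 = 301518
3: 1046·496.94 = 519799.24
4: 1201·502.79 = 603850.79
5: 1121·500.17 = 560690.57
τ̂ = Σ Nₕx̄ₕ = 2746977.77.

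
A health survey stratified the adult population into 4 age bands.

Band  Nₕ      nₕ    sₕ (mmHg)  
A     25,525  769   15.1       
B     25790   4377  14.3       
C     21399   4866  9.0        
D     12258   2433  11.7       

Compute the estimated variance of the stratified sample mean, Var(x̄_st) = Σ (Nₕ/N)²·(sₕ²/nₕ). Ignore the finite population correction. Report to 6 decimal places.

N = 84972. Term for each stratum: Wₕ²sₕ²/nₕ.
Var(x̄_st) = 0.026755149 + 0.004303745 + 0.001055719 + 0.001170893 = 0.033285506 → 0.033286.

0.033286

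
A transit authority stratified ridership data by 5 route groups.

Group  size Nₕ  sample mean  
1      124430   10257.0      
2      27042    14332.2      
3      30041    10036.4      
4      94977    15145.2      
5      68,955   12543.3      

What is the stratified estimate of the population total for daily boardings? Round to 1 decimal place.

4268722266.7

Estimate total by summing Nₕ·x̄ₕ over strata.
124430·10257.0 + 27042·14332.2 + 30041·10036.4 + 94977·15145.2 + 68955·12543.3 = 1276278510 + 387571352.4 + 301503492.4 + 1438445660.4 + 864923251.5 = 4268722266.7.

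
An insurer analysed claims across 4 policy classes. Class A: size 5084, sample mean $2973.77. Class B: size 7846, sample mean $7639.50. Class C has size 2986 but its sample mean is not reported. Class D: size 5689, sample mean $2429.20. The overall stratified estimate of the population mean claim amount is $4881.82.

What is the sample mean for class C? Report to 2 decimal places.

5557.21

N = 5084 + 7846 + 2986 + 5689 = 21605.
Overall total = μ·N = 4881.82·21605 = 105471721.1.
Subtract the known strata: 5084·2973.77 + 7846·7639.50 + 5689·2429.20 = 88877882.48.
Remaining total for class C: 105471721.1 − 88877882.48 = 16593838.62.
Divide by its size: 16593838.62 / 2986 = 5557.2132... → 5557.21.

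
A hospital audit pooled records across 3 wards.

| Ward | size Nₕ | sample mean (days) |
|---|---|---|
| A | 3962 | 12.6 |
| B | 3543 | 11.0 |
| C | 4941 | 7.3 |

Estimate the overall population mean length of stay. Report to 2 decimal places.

10.04

N = 3962 + 3543 + 4941 = 12446.
Weight each subgroup mean by Nₕ/N and sum.
Σ Nₕx̄ₕ = 3962·12.6 + 3543·11.0 + 4941·7.3 = 49921.2 + 38973 + 36069.3 = 124963.5.
Divide by N: 124963.5 / 12446 = 10.0405... → 10.04.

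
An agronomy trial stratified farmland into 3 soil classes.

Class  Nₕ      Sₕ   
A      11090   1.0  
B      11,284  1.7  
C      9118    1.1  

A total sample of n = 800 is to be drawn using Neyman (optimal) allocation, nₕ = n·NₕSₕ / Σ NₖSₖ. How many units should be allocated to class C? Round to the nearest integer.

A: NₕSₕ = 11090·1.0 = 11090
B: NₕSₕ = 11284·1.7 = 19182.8
C: NₕSₕ = 9118·1.1 = 10029.8
Σ NₕSₕ = 40302.6.
n_C = 800·10029.8/40302.6 = 199.090... → 199.

199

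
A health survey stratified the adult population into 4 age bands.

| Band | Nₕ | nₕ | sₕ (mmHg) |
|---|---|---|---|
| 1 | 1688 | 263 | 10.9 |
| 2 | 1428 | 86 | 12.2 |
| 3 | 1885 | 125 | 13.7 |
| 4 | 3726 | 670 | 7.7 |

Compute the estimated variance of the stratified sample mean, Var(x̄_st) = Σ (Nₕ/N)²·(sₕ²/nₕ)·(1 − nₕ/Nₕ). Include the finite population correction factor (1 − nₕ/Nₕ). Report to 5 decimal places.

N = 8727. Term for each stratum: Wₕ²sₕ²/nₕ·(1−nₕ/Nₕ).
Var(x̄_st) = 0.01426772 + 0.04354838 + 0.06540714 + 0.01323040 = 0.13645364 → 0.13645.

0.13645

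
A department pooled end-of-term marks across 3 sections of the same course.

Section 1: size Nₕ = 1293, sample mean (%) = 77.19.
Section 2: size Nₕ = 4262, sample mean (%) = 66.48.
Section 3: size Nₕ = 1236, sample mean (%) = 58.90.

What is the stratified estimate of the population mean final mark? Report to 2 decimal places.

x̄_st = (Σ Nₕx̄ₕ) / (Σ Nₕ) = (1293·77.19 + 4262·66.48 + 1236·58.90) / 6791
= 455944.83 / 6791 = 67.1396... → 67.14.

67.14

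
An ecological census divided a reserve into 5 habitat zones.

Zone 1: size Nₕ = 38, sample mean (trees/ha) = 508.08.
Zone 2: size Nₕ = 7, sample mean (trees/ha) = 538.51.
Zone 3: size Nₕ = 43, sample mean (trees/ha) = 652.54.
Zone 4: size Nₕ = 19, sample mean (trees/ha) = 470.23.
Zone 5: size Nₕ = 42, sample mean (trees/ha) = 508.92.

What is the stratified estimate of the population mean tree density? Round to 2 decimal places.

x̄_st = (Σ Nₕx̄ₕ) / (Σ Nₕ) = (38·508.08 + 7·538.51 + 43·652.54 + 19·470.23 + 42·508.92) / 149
= 81444.84 / 149 = 546.6097... → 546.61.

546.61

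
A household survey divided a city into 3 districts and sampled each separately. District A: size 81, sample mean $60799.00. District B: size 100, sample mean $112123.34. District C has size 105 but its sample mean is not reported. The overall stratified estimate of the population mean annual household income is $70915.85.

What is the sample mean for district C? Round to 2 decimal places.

N = 81 + 100 + 105 = 286.
Overall total = μ·N = 70915.85·286 = 20281933.1.
Subtract the known strata: 81·60799.00 + 100·112123.34 = 16137053.
Remaining total for district C: 20281933.1 − 16137053 = 4144880.1.
Divide by its size: 4144880.1 / 105 = 39475.0486... → 39475.05.

39475.05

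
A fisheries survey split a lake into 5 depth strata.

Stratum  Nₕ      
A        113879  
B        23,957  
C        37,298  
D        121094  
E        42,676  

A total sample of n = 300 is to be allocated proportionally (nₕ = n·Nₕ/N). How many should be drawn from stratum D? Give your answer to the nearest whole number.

107

Share of stratum D = 121094/338904 = 0.35731.
Allocate 300 × 0.35731 = 107.193... → 107.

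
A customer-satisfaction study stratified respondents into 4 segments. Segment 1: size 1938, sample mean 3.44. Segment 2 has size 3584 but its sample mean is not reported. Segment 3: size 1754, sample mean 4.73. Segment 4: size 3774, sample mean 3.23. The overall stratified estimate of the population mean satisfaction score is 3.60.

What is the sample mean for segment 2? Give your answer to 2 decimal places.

3.52

N = 1938 + 3584 + 1754 + 3774 = 11050.
Overall total = μ·N = 3.60·11050 = 39780.
Subtract the known strata: 1938·3.44 + 1754·4.73 + 3774·3.23 = 27153.16.
Remaining total for segment 2: 39780 − 27153.16 = 12626.84.
Divide by its size: 12626.84 / 3584 = 3.5231... → 3.52.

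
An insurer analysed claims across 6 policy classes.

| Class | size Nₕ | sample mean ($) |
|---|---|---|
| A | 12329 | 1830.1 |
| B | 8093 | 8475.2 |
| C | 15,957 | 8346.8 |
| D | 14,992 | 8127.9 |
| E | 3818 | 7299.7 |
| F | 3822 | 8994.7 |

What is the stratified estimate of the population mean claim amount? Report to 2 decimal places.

6921.50

x̄_st = (Σ Nₕx̄ₕ) / (Σ Nₕ) = (12329·1830.1 + 8093·8475.2 + 15957·8346.8 + 14992·8127.9 + 3818·7299.7 + 3822·8994.7) / 59011
= 408444458.9 / 59011 = 6921.4970... → 6921.50.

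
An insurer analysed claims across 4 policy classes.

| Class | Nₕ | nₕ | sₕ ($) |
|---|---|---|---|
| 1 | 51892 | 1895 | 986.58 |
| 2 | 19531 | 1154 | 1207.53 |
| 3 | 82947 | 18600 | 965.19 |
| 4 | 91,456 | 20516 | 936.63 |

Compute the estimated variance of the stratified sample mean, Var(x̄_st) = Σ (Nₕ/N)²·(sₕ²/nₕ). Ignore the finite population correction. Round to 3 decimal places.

42.485

N = 245826. Term for each stratum: Wₕ²sₕ²/nₕ.
Var(x̄_st) = 22.887618 + 7.975968 + 5.702410 + 5.918508 = 42.484503 → 42.485.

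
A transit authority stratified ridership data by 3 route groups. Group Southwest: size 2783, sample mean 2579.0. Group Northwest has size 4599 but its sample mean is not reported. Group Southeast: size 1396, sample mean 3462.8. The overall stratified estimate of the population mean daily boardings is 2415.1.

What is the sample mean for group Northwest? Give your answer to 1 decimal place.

1997.9

Σ Nₕx̄ₕ = N·μ, so 4599·x̄_Northwest = 8778·2415.1 − (2783·2579.0 + 1396·3462.8).
= 21199747.8 − 12011425.8 = 9188322.
x̄_Northwest = 9188322 / 4599 = 1997.896... → 1997.9.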